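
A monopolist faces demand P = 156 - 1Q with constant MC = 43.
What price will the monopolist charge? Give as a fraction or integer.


MR = 156 - 2Q
Set MR = MC: 156 - 2Q = 43
Q* = 113/2
Substitute into demand:
P* = 156 - 1*113/2 = 199/2

199/2


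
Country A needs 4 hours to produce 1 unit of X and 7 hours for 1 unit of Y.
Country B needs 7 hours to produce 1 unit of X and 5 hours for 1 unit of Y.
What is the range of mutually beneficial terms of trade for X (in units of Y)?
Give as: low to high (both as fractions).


Opportunity cost of X for Country A = hours_X / hours_Y = 4/7 = 4/7 units of Y
Opportunity cost of X for Country B = hours_X / hours_Y = 7/5 = 7/5 units of Y
Terms of trade must be between the two opportunity costs.
Range: 4/7 to 7/5

4/7 to 7/5


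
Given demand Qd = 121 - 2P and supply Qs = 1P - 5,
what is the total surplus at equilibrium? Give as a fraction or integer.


Find equilibrium: 121 - 2P = 1P - 5
121 + 5 = 3P
P* = 126/3 = 42
Q* = 1*42 - 5 = 37
Inverse demand: P = 121/2 - Q/2, so P_max = 121/2
Inverse supply: P = 5 + Q/1, so P_min = 5
CS = (1/2) * 37 * (121/2 - 42) = 1369/4
PS = (1/2) * 37 * (42 - 5) = 1369/2
TS = CS + PS = 1369/4 + 1369/2 = 4107/4

4107/4


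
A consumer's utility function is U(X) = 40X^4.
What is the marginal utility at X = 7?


MU = dU/dX = 40*4*X^(4-1)
MU = 160*X^3
At X = 7:
MU = 160 * 7^3
MU = 160 * 343 = 54880

54880


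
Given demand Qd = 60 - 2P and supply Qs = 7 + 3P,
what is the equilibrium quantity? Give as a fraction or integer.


First find equilibrium price:
60 - 2P = 7 + 3P
P* = 53/5 = 53/5
Then substitute into demand:
Q* = 60 - 2 * 53/5 = 194/5

194/5


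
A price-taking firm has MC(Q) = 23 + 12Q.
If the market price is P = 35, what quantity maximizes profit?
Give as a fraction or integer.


In perfect competition, profit is maximized where P = MC.
35 = 23 + 12Q
12 = 12Q
Q* = 12/12 = 1

1


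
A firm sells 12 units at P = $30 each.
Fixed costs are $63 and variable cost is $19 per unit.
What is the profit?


Total Revenue = P * Q = 30 * 12 = $360
Total Cost = FC + VC*Q = 63 + 19*12 = $291
Profit = TR - TC = 360 - 291 = $69

$69


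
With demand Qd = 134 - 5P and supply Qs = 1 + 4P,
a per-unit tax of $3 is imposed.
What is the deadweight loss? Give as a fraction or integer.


Pre-tax equilibrium quantity: Q* = 541/9
Post-tax equilibrium quantity: Q_tax = 481/9
Reduction in quantity: Q* - Q_tax = 20/3
DWL = (1/2) * tax * (Q* - Q_tax)
DWL = (1/2) * 3 * 20/3 = 10

10


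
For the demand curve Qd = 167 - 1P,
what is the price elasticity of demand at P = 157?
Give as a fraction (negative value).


dQ/dP = -1
At P = 157: Q = 167 - 1*157 = 10
E = (dQ/dP)(P/Q) = (-1)(157/10) = -157/10

-157/10


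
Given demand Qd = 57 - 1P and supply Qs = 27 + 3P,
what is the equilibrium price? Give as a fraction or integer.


At equilibrium, Qd = Qs.
57 - 1P = 27 + 3P
57 - 27 = 1P + 3P
30 = 4P
P* = 30/4 = 15/2

15/2


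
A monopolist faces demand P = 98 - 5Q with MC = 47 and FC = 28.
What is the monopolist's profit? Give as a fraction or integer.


MR = MC: 98 - 10Q = 47
Q* = 51/10
P* = 98 - 5*51/10 = 145/2
Profit = (P* - MC)*Q* - FC
= (145/2 - 47)*51/10 - 28
= 51/2*51/10 - 28
= 2601/20 - 28 = 2041/20

2041/20


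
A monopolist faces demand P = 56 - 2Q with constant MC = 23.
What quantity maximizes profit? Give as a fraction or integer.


TR = P*Q = (56 - 2Q)Q = 56Q - 2Q^2
MR = dTR/dQ = 56 - 4Q
Set MR = MC:
56 - 4Q = 23
33 = 4Q
Q* = 33/4 = 33/4

33/4


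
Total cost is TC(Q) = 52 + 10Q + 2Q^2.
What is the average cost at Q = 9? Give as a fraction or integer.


TC(9) = 52 + 10*9 + 2*9^2
TC(9) = 52 + 90 + 162 = 304
AC = TC/Q = 304/9 = 304/9

304/9


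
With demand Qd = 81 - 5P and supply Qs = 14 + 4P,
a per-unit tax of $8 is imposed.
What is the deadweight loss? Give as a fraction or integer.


Pre-tax equilibrium quantity: Q* = 394/9
Post-tax equilibrium quantity: Q_tax = 26
Reduction in quantity: Q* - Q_tax = 160/9
DWL = (1/2) * tax * (Q* - Q_tax)
DWL = (1/2) * 8 * 160/9 = 640/9

640/9


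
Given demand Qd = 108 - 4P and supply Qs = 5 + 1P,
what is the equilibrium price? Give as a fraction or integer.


At equilibrium, Qd = Qs.
108 - 4P = 5 + 1P
108 - 5 = 4P + 1P
103 = 5P
P* = 103/5 = 103/5

103/5


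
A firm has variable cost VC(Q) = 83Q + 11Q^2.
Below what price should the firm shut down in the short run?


AVC(Q) = VC(Q)/Q = 83 + 11Q
AVC is increasing in Q, so minimum AVC is at Q -> 0+.
Min AVC = 83
The firm should shut down if P < 83.

83


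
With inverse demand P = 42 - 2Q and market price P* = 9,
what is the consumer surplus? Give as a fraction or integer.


Maximum willingness to pay (at Q=0): P_max = 42
Quantity demanded at P* = 9:
Q* = (42 - 9)/2 = 33/2
CS = (1/2) * Q* * (P_max - P*)
CS = (1/2) * 33/2 * (42 - 9)
CS = (1/2) * 33/2 * 33 = 1089/4

1089/4


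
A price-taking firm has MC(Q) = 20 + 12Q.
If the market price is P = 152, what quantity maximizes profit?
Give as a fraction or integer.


In perfect competition, profit is maximized where P = MC.
152 = 20 + 12Q
132 = 12Q
Q* = 132/12 = 11

11


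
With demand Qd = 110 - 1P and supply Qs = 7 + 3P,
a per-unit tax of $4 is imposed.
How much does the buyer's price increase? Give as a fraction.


With a per-unit tax, the buyer's price increase depends on relative slopes.
Supply slope: d = 3, Demand slope: b = 1
Buyer's price increase = d * tax / (b + d)
= 3 * 4 / (1 + 3)
= 12 / 4 = 3

3


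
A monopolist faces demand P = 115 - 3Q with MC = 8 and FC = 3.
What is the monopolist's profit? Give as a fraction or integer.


MR = MC: 115 - 6Q = 8
Q* = 107/6
P* = 115 - 3*107/6 = 123/2
Profit = (P* - MC)*Q* - FC
= (123/2 - 8)*107/6 - 3
= 107/2*107/6 - 3
= 11449/12 - 3 = 11413/12

11413/12


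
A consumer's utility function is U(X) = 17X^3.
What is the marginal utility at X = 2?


MU = dU/dX = 17*3*X^(3-1)
MU = 51*X^2
At X = 2:
MU = 51 * 2^2
MU = 51 * 4 = 204

204


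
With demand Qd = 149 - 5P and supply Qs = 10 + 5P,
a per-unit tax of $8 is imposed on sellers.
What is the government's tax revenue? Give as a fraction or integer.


With tax on sellers, new supply: Qs' = 10 + 5(P - 8)
= 5P - 30
New equilibrium quantity:
Q_new = 119/2
Tax revenue = tax * Q_new = 8 * 119/2 = 476

476


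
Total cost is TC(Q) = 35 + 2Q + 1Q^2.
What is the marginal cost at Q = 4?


MC = dTC/dQ = 2 + 2*1*Q
At Q = 4:
MC = 2 + 2*4
MC = 2 + 8 = 10

10


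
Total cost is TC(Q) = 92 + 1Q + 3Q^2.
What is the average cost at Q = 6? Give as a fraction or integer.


TC(6) = 92 + 1*6 + 3*6^2
TC(6) = 92 + 6 + 108 = 206
AC = TC/Q = 206/6 = 103/3

103/3


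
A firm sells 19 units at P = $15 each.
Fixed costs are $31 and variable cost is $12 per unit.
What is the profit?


Total Revenue = P * Q = 15 * 19 = $285
Total Cost = FC + VC*Q = 31 + 12*19 = $259
Profit = TR - TC = 285 - 259 = $26

$26


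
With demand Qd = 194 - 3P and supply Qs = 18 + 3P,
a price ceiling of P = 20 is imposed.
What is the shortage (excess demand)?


At P = 20:
Qd = 194 - 3*20 = 134
Qs = 18 + 3*20 = 78
Shortage = Qd - Qs = 134 - 78 = 56

56


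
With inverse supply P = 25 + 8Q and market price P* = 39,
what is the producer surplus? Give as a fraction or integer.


Minimum supply price (at Q=0): P_min = 25
Quantity supplied at P* = 39:
Q* = (39 - 25)/8 = 7/4
PS = (1/2) * Q* * (P* - P_min)
PS = (1/2) * 7/4 * (39 - 25)
PS = (1/2) * 7/4 * 14 = 49/4

49/4


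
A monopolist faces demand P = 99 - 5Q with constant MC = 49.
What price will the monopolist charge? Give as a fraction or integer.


MR = 99 - 10Q
Set MR = MC: 99 - 10Q = 49
Q* = 5
Substitute into demand:
P* = 99 - 5*5 = 74

74


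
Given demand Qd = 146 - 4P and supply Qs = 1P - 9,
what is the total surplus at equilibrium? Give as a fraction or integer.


Find equilibrium: 146 - 4P = 1P - 9
146 + 9 = 5P
P* = 155/5 = 31
Q* = 1*31 - 9 = 22
Inverse demand: P = 73/2 - Q/4, so P_max = 73/2
Inverse supply: P = 9 + Q/1, so P_min = 9
CS = (1/2) * 22 * (73/2 - 31) = 121/2
PS = (1/2) * 22 * (31 - 9) = 242
TS = CS + PS = 121/2 + 242 = 605/2

605/2


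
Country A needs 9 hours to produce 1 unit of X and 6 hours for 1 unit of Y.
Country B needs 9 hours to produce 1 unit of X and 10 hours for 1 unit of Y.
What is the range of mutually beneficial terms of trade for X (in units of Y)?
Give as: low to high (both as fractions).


Opportunity cost of X for Country A = hours_X / hours_Y = 9/6 = 3/2 units of Y
Opportunity cost of X for Country B = hours_X / hours_Y = 9/10 = 9/10 units of Y
Terms of trade must be between the two opportunity costs.
Range: 9/10 to 3/2

9/10 to 3/2


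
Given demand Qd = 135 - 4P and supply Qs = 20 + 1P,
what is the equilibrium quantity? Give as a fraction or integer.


First find equilibrium price:
135 - 4P = 20 + 1P
P* = 115/5 = 23
Then substitute into demand:
Q* = 135 - 4 * 23 = 43

43


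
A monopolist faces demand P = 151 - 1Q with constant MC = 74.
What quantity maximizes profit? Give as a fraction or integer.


TR = P*Q = (151 - 1Q)Q = 151Q - 1Q^2
MR = dTR/dQ = 151 - 2Q
Set MR = MC:
151 - 2Q = 74
77 = 2Q
Q* = 77/2 = 77/2

77/2


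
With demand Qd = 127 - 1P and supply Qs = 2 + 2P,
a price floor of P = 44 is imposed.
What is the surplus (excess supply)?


At P = 44:
Qd = 127 - 1*44 = 83
Qs = 2 + 2*44 = 90
Surplus = Qs - Qd = 90 - 83 = 7

7


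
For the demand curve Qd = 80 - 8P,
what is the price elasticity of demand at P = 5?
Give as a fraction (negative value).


dQ/dP = -8
At P = 5: Q = 80 - 8*5 = 40
E = (dQ/dP)(P/Q) = (-8)(5/40) = -1

-1


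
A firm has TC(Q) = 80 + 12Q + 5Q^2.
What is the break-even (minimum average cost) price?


AC(Q) = 80/Q + 12 + 5Q
To minimize: dAC/dQ = -80/Q^2 + 5 = 0
Q^2 = 80/5 = 16
Q* = 4
Min AC = 80/4 + 12 + 5*4
Min AC = 20 + 12 + 20 = 52

52


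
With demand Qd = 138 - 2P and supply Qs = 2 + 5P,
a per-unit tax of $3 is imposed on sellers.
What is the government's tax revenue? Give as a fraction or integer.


With tax on sellers, new supply: Qs' = 2 + 5(P - 3)
= 5P - 13
New equilibrium quantity:
Q_new = 664/7
Tax revenue = tax * Q_new = 3 * 664/7 = 1992/7

1992/7


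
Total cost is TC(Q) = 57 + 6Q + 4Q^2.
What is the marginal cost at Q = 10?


MC = dTC/dQ = 6 + 2*4*Q
At Q = 10:
MC = 6 + 8*10
MC = 6 + 80 = 86

86


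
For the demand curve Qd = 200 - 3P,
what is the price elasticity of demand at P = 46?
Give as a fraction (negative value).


dQ/dP = -3
At P = 46: Q = 200 - 3*46 = 62
E = (dQ/dP)(P/Q) = (-3)(46/62) = -69/31

-69/31


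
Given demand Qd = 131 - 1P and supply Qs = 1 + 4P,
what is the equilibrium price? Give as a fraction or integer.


At equilibrium, Qd = Qs.
131 - 1P = 1 + 4P
131 - 1 = 1P + 4P
130 = 5P
P* = 130/5 = 26

26


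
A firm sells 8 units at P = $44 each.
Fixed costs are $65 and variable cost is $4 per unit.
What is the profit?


Total Revenue = P * Q = 44 * 8 = $352
Total Cost = FC + VC*Q = 65 + 4*8 = $97
Profit = TR - TC = 352 - 97 = $255

$255


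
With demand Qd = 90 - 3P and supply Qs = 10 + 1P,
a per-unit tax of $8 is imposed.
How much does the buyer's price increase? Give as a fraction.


With a per-unit tax, the buyer's price increase depends on relative slopes.
Supply slope: d = 1, Demand slope: b = 3
Buyer's price increase = d * tax / (b + d)
= 1 * 8 / (3 + 1)
= 8 / 4 = 2

2


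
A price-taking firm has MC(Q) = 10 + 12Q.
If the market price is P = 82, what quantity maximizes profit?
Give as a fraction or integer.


In perfect competition, profit is maximized where P = MC.
82 = 10 + 12Q
72 = 12Q
Q* = 72/12 = 6

6


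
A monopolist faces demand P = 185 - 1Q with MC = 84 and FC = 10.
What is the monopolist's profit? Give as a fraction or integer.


MR = MC: 185 - 2Q = 84
Q* = 101/2
P* = 185 - 1*101/2 = 269/2
Profit = (P* - MC)*Q* - FC
= (269/2 - 84)*101/2 - 10
= 101/2*101/2 - 10
= 10201/4 - 10 = 10161/4

10161/4


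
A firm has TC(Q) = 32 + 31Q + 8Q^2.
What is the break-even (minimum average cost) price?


AC(Q) = 32/Q + 31 + 8Q
To minimize: dAC/dQ = -32/Q^2 + 8 = 0
Q^2 = 32/8 = 4
Q* = 2
Min AC = 32/2 + 31 + 8*2
Min AC = 16 + 31 + 16 = 63

63


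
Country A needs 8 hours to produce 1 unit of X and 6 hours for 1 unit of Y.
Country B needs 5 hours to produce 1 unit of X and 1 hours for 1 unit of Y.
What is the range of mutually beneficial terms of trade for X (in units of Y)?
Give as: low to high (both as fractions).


Opportunity cost of X for Country A = hours_X / hours_Y = 8/6 = 4/3 units of Y
Opportunity cost of X for Country B = hours_X / hours_Y = 5/1 = 5 units of Y
Terms of trade must be between the two opportunity costs.
Range: 4/3 to 5

4/3 to 5


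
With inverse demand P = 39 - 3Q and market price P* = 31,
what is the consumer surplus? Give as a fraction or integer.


Maximum willingness to pay (at Q=0): P_max = 39
Quantity demanded at P* = 31:
Q* = (39 - 31)/3 = 8/3
CS = (1/2) * Q* * (P_max - P*)
CS = (1/2) * 8/3 * (39 - 31)
CS = (1/2) * 8/3 * 8 = 32/3

32/3


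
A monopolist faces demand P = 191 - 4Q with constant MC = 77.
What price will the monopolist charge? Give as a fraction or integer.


MR = 191 - 8Q
Set MR = MC: 191 - 8Q = 77
Q* = 57/4
Substitute into demand:
P* = 191 - 4*57/4 = 134

134


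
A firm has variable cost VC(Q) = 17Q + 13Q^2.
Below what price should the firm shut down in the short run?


AVC(Q) = VC(Q)/Q = 17 + 13Q
AVC is increasing in Q, so minimum AVC is at Q -> 0+.
Min AVC = 17
The firm should shut down if P < 17.

17


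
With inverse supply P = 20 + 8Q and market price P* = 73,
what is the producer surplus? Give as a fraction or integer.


Minimum supply price (at Q=0): P_min = 20
Quantity supplied at P* = 73:
Q* = (73 - 20)/8 = 53/8
PS = (1/2) * Q* * (P* - P_min)
PS = (1/2) * 53/8 * (73 - 20)
PS = (1/2) * 53/8 * 53 = 2809/16

2809/16


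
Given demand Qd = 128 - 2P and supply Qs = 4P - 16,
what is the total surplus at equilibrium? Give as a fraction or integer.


Find equilibrium: 128 - 2P = 4P - 16
128 + 16 = 6P
P* = 144/6 = 24
Q* = 4*24 - 16 = 80
Inverse demand: P = 64 - Q/2, so P_max = 64
Inverse supply: P = 4 + Q/4, so P_min = 4
CS = (1/2) * 80 * (64 - 24) = 1600
PS = (1/2) * 80 * (24 - 4) = 800
TS = CS + PS = 1600 + 800 = 2400

2400


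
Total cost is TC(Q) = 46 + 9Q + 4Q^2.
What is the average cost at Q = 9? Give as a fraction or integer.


TC(9) = 46 + 9*9 + 4*9^2
TC(9) = 46 + 81 + 324 = 451
AC = TC/Q = 451/9 = 451/9

451/9


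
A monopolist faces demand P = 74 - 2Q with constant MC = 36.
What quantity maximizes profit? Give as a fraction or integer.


TR = P*Q = (74 - 2Q)Q = 74Q - 2Q^2
MR = dTR/dQ = 74 - 4Q
Set MR = MC:
74 - 4Q = 36
38 = 4Q
Q* = 38/4 = 19/2

19/2


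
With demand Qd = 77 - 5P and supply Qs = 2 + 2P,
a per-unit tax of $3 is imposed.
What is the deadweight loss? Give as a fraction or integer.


Pre-tax equilibrium quantity: Q* = 164/7
Post-tax equilibrium quantity: Q_tax = 134/7
Reduction in quantity: Q* - Q_tax = 30/7
DWL = (1/2) * tax * (Q* - Q_tax)
DWL = (1/2) * 3 * 30/7 = 45/7

45/7


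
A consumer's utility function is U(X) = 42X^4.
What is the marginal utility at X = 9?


MU = dU/dX = 42*4*X^(4-1)
MU = 168*X^3
At X = 9:
MU = 168 * 9^3
MU = 168 * 729 = 122472

122472


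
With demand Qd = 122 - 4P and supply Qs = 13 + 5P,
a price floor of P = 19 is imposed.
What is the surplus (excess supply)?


At P = 19:
Qd = 122 - 4*19 = 46
Qs = 13 + 5*19 = 108
Surplus = Qs - Qd = 108 - 46 = 62

62


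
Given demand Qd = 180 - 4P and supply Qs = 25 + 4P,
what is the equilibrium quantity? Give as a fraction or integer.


First find equilibrium price:
180 - 4P = 25 + 4P
P* = 155/8 = 155/8
Then substitute into demand:
Q* = 180 - 4 * 155/8 = 205/2

205/2


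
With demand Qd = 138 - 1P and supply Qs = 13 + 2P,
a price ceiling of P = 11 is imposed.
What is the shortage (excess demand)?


At P = 11:
Qd = 138 - 1*11 = 127
Qs = 13 + 2*11 = 35
Shortage = Qd - Qs = 127 - 35 = 92

92


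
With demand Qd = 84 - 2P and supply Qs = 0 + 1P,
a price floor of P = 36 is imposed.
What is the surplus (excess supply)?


At P = 36:
Qd = 84 - 2*36 = 12
Qs = 0 + 1*36 = 36
Surplus = Qs - Qd = 36 - 12 = 24

24


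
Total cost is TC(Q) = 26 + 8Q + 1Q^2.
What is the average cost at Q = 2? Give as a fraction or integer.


TC(2) = 26 + 8*2 + 1*2^2
TC(2) = 26 + 16 + 4 = 46
AC = TC/Q = 46/2 = 23

23


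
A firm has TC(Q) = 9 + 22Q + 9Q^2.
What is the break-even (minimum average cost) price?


AC(Q) = 9/Q + 22 + 9Q
To minimize: dAC/dQ = -9/Q^2 + 9 = 0
Q^2 = 9/9 = 1
Q* = 1
Min AC = 9/1 + 22 + 9*1
Min AC = 9 + 22 + 9 = 40

40


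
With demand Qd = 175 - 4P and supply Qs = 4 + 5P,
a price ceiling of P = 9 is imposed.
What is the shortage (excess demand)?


At P = 9:
Qd = 175 - 4*9 = 139
Qs = 4 + 5*9 = 49
Shortage = Qd - Qs = 139 - 49 = 90

90


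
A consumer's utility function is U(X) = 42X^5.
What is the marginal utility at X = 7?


MU = dU/dX = 42*5*X^(5-1)
MU = 210*X^4
At X = 7:
MU = 210 * 7^4
MU = 210 * 2401 = 504210

504210


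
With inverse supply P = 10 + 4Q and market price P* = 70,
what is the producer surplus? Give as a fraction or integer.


Minimum supply price (at Q=0): P_min = 10
Quantity supplied at P* = 70:
Q* = (70 - 10)/4 = 15
PS = (1/2) * Q* * (P* - P_min)
PS = (1/2) * 15 * (70 - 10)
PS = (1/2) * 15 * 60 = 450

450


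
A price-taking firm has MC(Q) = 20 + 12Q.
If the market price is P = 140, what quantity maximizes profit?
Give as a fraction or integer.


In perfect competition, profit is maximized where P = MC.
140 = 20 + 12Q
120 = 12Q
Q* = 120/12 = 10

10


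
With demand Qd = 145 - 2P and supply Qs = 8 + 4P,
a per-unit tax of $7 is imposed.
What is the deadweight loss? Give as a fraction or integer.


Pre-tax equilibrium quantity: Q* = 298/3
Post-tax equilibrium quantity: Q_tax = 90
Reduction in quantity: Q* - Q_tax = 28/3
DWL = (1/2) * tax * (Q* - Q_tax)
DWL = (1/2) * 7 * 28/3 = 98/3

98/3


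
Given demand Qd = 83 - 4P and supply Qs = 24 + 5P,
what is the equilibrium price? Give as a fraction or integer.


At equilibrium, Qd = Qs.
83 - 4P = 24 + 5P
83 - 24 = 4P + 5P
59 = 9P
P* = 59/9 = 59/9

59/9


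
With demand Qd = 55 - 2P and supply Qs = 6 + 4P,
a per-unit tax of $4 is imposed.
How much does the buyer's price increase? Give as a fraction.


With a per-unit tax, the buyer's price increase depends on relative slopes.
Supply slope: d = 4, Demand slope: b = 2
Buyer's price increase = d * tax / (b + d)
= 4 * 4 / (2 + 4)
= 16 / 6 = 8/3

8/3


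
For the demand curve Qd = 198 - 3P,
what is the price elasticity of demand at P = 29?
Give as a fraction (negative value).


dQ/dP = -3
At P = 29: Q = 198 - 3*29 = 111
E = (dQ/dP)(P/Q) = (-3)(29/111) = -29/37

-29/37


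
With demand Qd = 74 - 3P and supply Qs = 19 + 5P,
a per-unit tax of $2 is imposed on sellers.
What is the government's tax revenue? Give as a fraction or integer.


With tax on sellers, new supply: Qs' = 19 + 5(P - 2)
= 9 + 5P
New equilibrium quantity:
Q_new = 397/8
Tax revenue = tax * Q_new = 2 * 397/8 = 397/4

397/4


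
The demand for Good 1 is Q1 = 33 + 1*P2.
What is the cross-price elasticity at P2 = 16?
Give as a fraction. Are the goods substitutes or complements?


dQ1/dP2 = 1
At P2 = 16: Q1 = 33 + 1*16 = 49
Exy = (dQ1/dP2)(P2/Q1) = 1 * 16 / 49 = 16/49
Since Exy > 0, the goods are substitutes.

16/49 (substitutes)


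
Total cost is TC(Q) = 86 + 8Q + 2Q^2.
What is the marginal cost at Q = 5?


MC = dTC/dQ = 8 + 2*2*Q
At Q = 5:
MC = 8 + 4*5
MC = 8 + 20 = 28

28


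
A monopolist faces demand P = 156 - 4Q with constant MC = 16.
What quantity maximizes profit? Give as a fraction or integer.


TR = P*Q = (156 - 4Q)Q = 156Q - 4Q^2
MR = dTR/dQ = 156 - 8Q
Set MR = MC:
156 - 8Q = 16
140 = 8Q
Q* = 140/8 = 35/2

35/2


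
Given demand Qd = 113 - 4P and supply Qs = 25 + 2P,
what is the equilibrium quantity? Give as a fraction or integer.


First find equilibrium price:
113 - 4P = 25 + 2P
P* = 88/6 = 44/3
Then substitute into demand:
Q* = 113 - 4 * 44/3 = 163/3

163/3


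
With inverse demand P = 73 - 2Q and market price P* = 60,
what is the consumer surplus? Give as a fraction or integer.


Maximum willingness to pay (at Q=0): P_max = 73
Quantity demanded at P* = 60:
Q* = (73 - 60)/2 = 13/2
CS = (1/2) * Q* * (P_max - P*)
CS = (1/2) * 13/2 * (73 - 60)
CS = (1/2) * 13/2 * 13 = 169/4

169/4


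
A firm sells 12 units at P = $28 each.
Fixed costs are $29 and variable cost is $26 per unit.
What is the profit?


Total Revenue = P * Q = 28 * 12 = $336
Total Cost = FC + VC*Q = 29 + 26*12 = $341
Profit = TR - TC = 336 - 341 = $-5

$-5


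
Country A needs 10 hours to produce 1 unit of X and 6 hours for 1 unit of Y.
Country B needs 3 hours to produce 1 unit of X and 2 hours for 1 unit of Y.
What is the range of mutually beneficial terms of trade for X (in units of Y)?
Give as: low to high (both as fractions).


Opportunity cost of X for Country A = hours_X / hours_Y = 10/6 = 5/3 units of Y
Opportunity cost of X for Country B = hours_X / hours_Y = 3/2 = 3/2 units of Y
Terms of trade must be between the two opportunity costs.
Range: 3/2 to 5/3

3/2 to 5/3


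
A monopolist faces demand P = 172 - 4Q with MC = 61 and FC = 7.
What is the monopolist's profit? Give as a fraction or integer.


MR = MC: 172 - 8Q = 61
Q* = 111/8
P* = 172 - 4*111/8 = 233/2
Profit = (P* - MC)*Q* - FC
= (233/2 - 61)*111/8 - 7
= 111/2*111/8 - 7
= 12321/16 - 7 = 12209/16

12209/16


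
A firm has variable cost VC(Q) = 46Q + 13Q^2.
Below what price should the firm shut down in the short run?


AVC(Q) = VC(Q)/Q = 46 + 13Q
AVC is increasing in Q, so minimum AVC is at Q -> 0+.
Min AVC = 46
The firm should shut down if P < 46.

46


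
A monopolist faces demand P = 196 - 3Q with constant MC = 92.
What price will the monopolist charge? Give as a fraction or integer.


MR = 196 - 6Q
Set MR = MC: 196 - 6Q = 92
Q* = 52/3
Substitute into demand:
P* = 196 - 3*52/3 = 144

144


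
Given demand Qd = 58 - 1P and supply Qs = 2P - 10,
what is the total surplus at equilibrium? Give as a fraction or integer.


Find equilibrium: 58 - 1P = 2P - 10
58 + 10 = 3P
P* = 68/3 = 68/3
Q* = 2*68/3 - 10 = 106/3
Inverse demand: P = 58 - Q/1, so P_max = 58
Inverse supply: P = 5 + Q/2, so P_min = 5
CS = (1/2) * 106/3 * (58 - 68/3) = 5618/9
PS = (1/2) * 106/3 * (68/3 - 5) = 2809/9
TS = CS + PS = 5618/9 + 2809/9 = 2809/3

2809/3


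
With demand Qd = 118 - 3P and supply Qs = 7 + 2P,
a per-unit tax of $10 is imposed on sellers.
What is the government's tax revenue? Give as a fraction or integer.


With tax on sellers, new supply: Qs' = 7 + 2(P - 10)
= 2P - 13
New equilibrium quantity:
Q_new = 197/5
Tax revenue = tax * Q_new = 10 * 197/5 = 394

394


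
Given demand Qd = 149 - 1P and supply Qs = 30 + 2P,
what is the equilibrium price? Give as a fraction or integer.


At equilibrium, Qd = Qs.
149 - 1P = 30 + 2P
149 - 30 = 1P + 2P
119 = 3P
P* = 119/3 = 119/3

119/3


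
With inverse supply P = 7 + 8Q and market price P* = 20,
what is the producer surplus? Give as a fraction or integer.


Minimum supply price (at Q=0): P_min = 7
Quantity supplied at P* = 20:
Q* = (20 - 7)/8 = 13/8
PS = (1/2) * Q* * (P* - P_min)
PS = (1/2) * 13/8 * (20 - 7)
PS = (1/2) * 13/8 * 13 = 169/16

169/16


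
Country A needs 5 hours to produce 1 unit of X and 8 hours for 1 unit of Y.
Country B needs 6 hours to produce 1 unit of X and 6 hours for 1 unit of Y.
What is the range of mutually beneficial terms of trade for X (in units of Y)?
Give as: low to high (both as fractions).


Opportunity cost of X for Country A = hours_X / hours_Y = 5/8 = 5/8 units of Y
Opportunity cost of X for Country B = hours_X / hours_Y = 6/6 = 1 units of Y
Terms of trade must be between the two opportunity costs.
Range: 5/8 to 1

5/8 to 1


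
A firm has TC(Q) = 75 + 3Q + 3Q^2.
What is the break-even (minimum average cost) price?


AC(Q) = 75/Q + 3 + 3Q
To minimize: dAC/dQ = -75/Q^2 + 3 = 0
Q^2 = 75/3 = 25
Q* = 5
Min AC = 75/5 + 3 + 3*5
Min AC = 15 + 3 + 15 = 33

33


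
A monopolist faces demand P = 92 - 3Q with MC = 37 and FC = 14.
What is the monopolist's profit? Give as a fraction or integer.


MR = MC: 92 - 6Q = 37
Q* = 55/6
P* = 92 - 3*55/6 = 129/2
Profit = (P* - MC)*Q* - FC
= (129/2 - 37)*55/6 - 14
= 55/2*55/6 - 14
= 3025/12 - 14 = 2857/12

2857/12


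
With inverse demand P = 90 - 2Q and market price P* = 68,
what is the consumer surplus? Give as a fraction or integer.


Maximum willingness to pay (at Q=0): P_max = 90
Quantity demanded at P* = 68:
Q* = (90 - 68)/2 = 11
CS = (1/2) * Q* * (P_max - P*)
CS = (1/2) * 11 * (90 - 68)
CS = (1/2) * 11 * 22 = 121

121


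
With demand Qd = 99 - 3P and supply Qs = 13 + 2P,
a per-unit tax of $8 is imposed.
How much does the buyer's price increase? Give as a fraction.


With a per-unit tax, the buyer's price increase depends on relative slopes.
Supply slope: d = 2, Demand slope: b = 3
Buyer's price increase = d * tax / (b + d)
= 2 * 8 / (3 + 2)
= 16 / 5 = 16/5

16/5


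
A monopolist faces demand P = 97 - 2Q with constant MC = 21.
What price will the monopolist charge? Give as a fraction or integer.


MR = 97 - 4Q
Set MR = MC: 97 - 4Q = 21
Q* = 19
Substitute into demand:
P* = 97 - 2*19 = 59

59


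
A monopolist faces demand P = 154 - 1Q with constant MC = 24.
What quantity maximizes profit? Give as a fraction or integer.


TR = P*Q = (154 - 1Q)Q = 154Q - 1Q^2
MR = dTR/dQ = 154 - 2Q
Set MR = MC:
154 - 2Q = 24
130 = 2Q
Q* = 130/2 = 65

65


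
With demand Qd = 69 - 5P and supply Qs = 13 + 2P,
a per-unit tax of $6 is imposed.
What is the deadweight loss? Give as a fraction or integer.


Pre-tax equilibrium quantity: Q* = 29
Post-tax equilibrium quantity: Q_tax = 143/7
Reduction in quantity: Q* - Q_tax = 60/7
DWL = (1/2) * tax * (Q* - Q_tax)
DWL = (1/2) * 6 * 60/7 = 180/7

180/7


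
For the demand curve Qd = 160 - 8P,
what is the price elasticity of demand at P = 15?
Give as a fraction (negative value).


dQ/dP = -8
At P = 15: Q = 160 - 8*15 = 40
E = (dQ/dP)(P/Q) = (-8)(15/40) = -3

-3


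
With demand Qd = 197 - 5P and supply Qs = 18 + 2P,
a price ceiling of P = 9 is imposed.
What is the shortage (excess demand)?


At P = 9:
Qd = 197 - 5*9 = 152
Qs = 18 + 2*9 = 36
Shortage = Qd - Qs = 152 - 36 = 116

116


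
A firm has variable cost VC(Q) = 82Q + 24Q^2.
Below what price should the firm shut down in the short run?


AVC(Q) = VC(Q)/Q = 82 + 24Q
AVC is increasing in Q, so minimum AVC is at Q -> 0+.
Min AVC = 82
The firm should shut down if P < 82.

82


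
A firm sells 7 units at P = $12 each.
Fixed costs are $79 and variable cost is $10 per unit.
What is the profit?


Total Revenue = P * Q = 12 * 7 = $84
Total Cost = FC + VC*Q = 79 + 10*7 = $149
Profit = TR - TC = 84 - 149 = $-65

$-65


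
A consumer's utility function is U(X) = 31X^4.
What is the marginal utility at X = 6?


MU = dU/dX = 31*4*X^(4-1)
MU = 124*X^3
At X = 6:
MU = 124 * 6^3
MU = 124 * 216 = 26784

26784


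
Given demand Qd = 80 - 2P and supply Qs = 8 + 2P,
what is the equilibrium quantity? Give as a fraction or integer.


First find equilibrium price:
80 - 2P = 8 + 2P
P* = 72/4 = 18
Then substitute into demand:
Q* = 80 - 2 * 18 = 44

44


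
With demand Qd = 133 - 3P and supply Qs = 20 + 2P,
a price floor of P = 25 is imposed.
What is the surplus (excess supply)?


At P = 25:
Qd = 133 - 3*25 = 58
Qs = 20 + 2*25 = 70
Surplus = Qs - Qd = 70 - 58 = 12

12


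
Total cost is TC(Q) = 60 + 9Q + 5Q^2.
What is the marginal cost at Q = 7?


MC = dTC/dQ = 9 + 2*5*Q
At Q = 7:
MC = 9 + 10*7
MC = 9 + 70 = 79

79


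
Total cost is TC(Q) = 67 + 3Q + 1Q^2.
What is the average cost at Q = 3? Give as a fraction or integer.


TC(3) = 67 + 3*3 + 1*3^2
TC(3) = 67 + 9 + 9 = 85
AC = TC/Q = 85/3 = 85/3

85/3


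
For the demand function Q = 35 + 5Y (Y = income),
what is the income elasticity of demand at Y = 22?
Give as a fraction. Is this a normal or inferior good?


dQ/dY = 5
At Y = 22: Q = 35 + 5*22 = 145
Ey = (dQ/dY)(Y/Q) = 5 * 22 / 145 = 22/29
Since Ey > 0, this is a normal good.

22/29 (normal good)


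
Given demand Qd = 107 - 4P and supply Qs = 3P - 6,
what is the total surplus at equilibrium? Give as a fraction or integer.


Find equilibrium: 107 - 4P = 3P - 6
107 + 6 = 7P
P* = 113/7 = 113/7
Q* = 3*113/7 - 6 = 297/7
Inverse demand: P = 107/4 - Q/4, so P_max = 107/4
Inverse supply: P = 2 + Q/3, so P_min = 2
CS = (1/2) * 297/7 * (107/4 - 113/7) = 88209/392
PS = (1/2) * 297/7 * (113/7 - 2) = 29403/98
TS = CS + PS = 88209/392 + 29403/98 = 29403/56

29403/56


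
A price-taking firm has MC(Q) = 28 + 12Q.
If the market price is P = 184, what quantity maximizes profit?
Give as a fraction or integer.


In perfect competition, profit is maximized where P = MC.
184 = 28 + 12Q
156 = 12Q
Q* = 156/12 = 13

13


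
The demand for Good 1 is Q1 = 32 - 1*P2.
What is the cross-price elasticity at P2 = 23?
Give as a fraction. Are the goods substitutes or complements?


dQ1/dP2 = -1
At P2 = 23: Q1 = 32 - 1*23 = 9
Exy = (dQ1/dP2)(P2/Q1) = -1 * 23 / 9 = -23/9
Since Exy < 0, the goods are complements.

-23/9 (complements)


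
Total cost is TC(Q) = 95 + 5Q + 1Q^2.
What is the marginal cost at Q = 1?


MC = dTC/dQ = 5 + 2*1*Q
At Q = 1:
MC = 5 + 2*1
MC = 5 + 2 = 7

7


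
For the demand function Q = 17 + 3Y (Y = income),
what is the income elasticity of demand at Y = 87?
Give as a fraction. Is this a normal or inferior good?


dQ/dY = 3
At Y = 87: Q = 17 + 3*87 = 278
Ey = (dQ/dY)(Y/Q) = 3 * 87 / 278 = 261/278
Since Ey > 0, this is a normal good.

261/278 (normal good)


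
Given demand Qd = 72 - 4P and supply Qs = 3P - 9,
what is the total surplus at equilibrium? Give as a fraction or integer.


Find equilibrium: 72 - 4P = 3P - 9
72 + 9 = 7P
P* = 81/7 = 81/7
Q* = 3*81/7 - 9 = 180/7
Inverse demand: P = 18 - Q/4, so P_max = 18
Inverse supply: P = 3 + Q/3, so P_min = 3
CS = (1/2) * 180/7 * (18 - 81/7) = 4050/49
PS = (1/2) * 180/7 * (81/7 - 3) = 5400/49
TS = CS + PS = 4050/49 + 5400/49 = 1350/7

1350/7


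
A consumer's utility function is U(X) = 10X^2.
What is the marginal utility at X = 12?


MU = dU/dX = 10*2*X^(2-1)
MU = 20*X^1
At X = 12:
MU = 20 * 12^1
MU = 20 * 12 = 240

240


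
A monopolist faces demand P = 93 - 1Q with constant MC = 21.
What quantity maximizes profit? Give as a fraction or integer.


TR = P*Q = (93 - 1Q)Q = 93Q - 1Q^2
MR = dTR/dQ = 93 - 2Q
Set MR = MC:
93 - 2Q = 21
72 = 2Q
Q* = 72/2 = 36

36


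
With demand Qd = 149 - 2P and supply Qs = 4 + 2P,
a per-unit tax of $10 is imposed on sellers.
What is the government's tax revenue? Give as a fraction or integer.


With tax on sellers, new supply: Qs' = 4 + 2(P - 10)
= 2P - 16
New equilibrium quantity:
Q_new = 133/2
Tax revenue = tax * Q_new = 10 * 133/2 = 665

665


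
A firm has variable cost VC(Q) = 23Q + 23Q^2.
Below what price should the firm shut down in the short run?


AVC(Q) = VC(Q)/Q = 23 + 23Q
AVC is increasing in Q, so minimum AVC is at Q -> 0+.
Min AVC = 23
The firm should shut down if P < 23.

23


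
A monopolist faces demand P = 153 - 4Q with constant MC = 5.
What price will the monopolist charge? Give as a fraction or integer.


MR = 153 - 8Q
Set MR = MC: 153 - 8Q = 5
Q* = 37/2
Substitute into demand:
P* = 153 - 4*37/2 = 79

79


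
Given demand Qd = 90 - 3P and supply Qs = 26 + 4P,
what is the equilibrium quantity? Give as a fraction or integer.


First find equilibrium price:
90 - 3P = 26 + 4P
P* = 64/7 = 64/7
Then substitute into demand:
Q* = 90 - 3 * 64/7 = 438/7

438/7


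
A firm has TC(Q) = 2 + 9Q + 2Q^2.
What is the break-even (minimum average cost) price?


AC(Q) = 2/Q + 9 + 2Q
To minimize: dAC/dQ = -2/Q^2 + 2 = 0
Q^2 = 2/2 = 1
Q* = 1
Min AC = 2/1 + 9 + 2*1
Min AC = 2 + 9 + 2 = 13

13


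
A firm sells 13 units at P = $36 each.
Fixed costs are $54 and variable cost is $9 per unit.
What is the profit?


Total Revenue = P * Q = 36 * 13 = $468
Total Cost = FC + VC*Q = 54 + 9*13 = $171
Profit = TR - TC = 468 - 171 = $297

$297


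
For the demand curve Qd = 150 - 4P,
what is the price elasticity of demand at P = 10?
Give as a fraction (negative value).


dQ/dP = -4
At P = 10: Q = 150 - 4*10 = 110
E = (dQ/dP)(P/Q) = (-4)(10/110) = -4/11

-4/11


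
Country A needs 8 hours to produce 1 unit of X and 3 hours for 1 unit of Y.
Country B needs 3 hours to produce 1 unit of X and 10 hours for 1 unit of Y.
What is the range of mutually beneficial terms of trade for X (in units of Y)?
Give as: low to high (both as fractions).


Opportunity cost of X for Country A = hours_X / hours_Y = 8/3 = 8/3 units of Y
Opportunity cost of X for Country B = hours_X / hours_Y = 3/10 = 3/10 units of Y
Terms of trade must be between the two opportunity costs.
Range: 3/10 to 8/3

3/10 to 8/3


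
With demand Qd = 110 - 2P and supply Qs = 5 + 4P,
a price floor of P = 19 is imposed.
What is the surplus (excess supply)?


At P = 19:
Qd = 110 - 2*19 = 72
Qs = 5 + 4*19 = 81
Surplus = Qs - Qd = 81 - 72 = 9

9


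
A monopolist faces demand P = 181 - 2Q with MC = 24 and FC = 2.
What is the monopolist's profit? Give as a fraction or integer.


MR = MC: 181 - 4Q = 24
Q* = 157/4
P* = 181 - 2*157/4 = 205/2
Profit = (P* - MC)*Q* - FC
= (205/2 - 24)*157/4 - 2
= 157/2*157/4 - 2
= 24649/8 - 2 = 24633/8

24633/8


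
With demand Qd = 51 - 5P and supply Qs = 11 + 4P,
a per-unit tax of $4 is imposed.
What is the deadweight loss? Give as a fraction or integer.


Pre-tax equilibrium quantity: Q* = 259/9
Post-tax equilibrium quantity: Q_tax = 179/9
Reduction in quantity: Q* - Q_tax = 80/9
DWL = (1/2) * tax * (Q* - Q_tax)
DWL = (1/2) * 4 * 80/9 = 160/9

160/9


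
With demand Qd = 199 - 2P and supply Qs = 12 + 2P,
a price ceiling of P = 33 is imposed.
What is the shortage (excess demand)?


At P = 33:
Qd = 199 - 2*33 = 133
Qs = 12 + 2*33 = 78
Shortage = Qd - Qs = 133 - 78 = 55

55


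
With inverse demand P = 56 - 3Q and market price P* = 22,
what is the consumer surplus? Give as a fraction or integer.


Maximum willingness to pay (at Q=0): P_max = 56
Quantity demanded at P* = 22:
Q* = (56 - 22)/3 = 34/3
CS = (1/2) * Q* * (P_max - P*)
CS = (1/2) * 34/3 * (56 - 22)
CS = (1/2) * 34/3 * 34 = 578/3

578/3


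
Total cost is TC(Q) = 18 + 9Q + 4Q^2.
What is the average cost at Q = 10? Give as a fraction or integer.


TC(10) = 18 + 9*10 + 4*10^2
TC(10) = 18 + 90 + 400 = 508
AC = TC/Q = 508/10 = 254/5

254/5


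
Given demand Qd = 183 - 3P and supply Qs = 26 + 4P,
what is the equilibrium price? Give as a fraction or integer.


At equilibrium, Qd = Qs.
183 - 3P = 26 + 4P
183 - 26 = 3P + 4P
157 = 7P
P* = 157/7 = 157/7

157/7


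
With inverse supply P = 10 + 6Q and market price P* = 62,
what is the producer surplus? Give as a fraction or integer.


Minimum supply price (at Q=0): P_min = 10
Quantity supplied at P* = 62:
Q* = (62 - 10)/6 = 26/3
PS = (1/2) * Q* * (P* - P_min)
PS = (1/2) * 26/3 * (62 - 10)
PS = (1/2) * 26/3 * 52 = 676/3

676/3


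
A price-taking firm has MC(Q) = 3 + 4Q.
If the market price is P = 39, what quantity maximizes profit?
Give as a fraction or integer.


In perfect competition, profit is maximized where P = MC.
39 = 3 + 4Q
36 = 4Q
Q* = 36/4 = 9

9


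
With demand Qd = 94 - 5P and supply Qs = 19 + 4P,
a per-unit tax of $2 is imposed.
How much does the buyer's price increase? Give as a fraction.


With a per-unit tax, the buyer's price increase depends on relative slopes.
Supply slope: d = 4, Demand slope: b = 5
Buyer's price increase = d * tax / (b + d)
= 4 * 2 / (5 + 4)
= 8 / 9 = 8/9

8/9


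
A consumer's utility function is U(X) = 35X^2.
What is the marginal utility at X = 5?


MU = dU/dX = 35*2*X^(2-1)
MU = 70*X^1
At X = 5:
MU = 70 * 5^1
MU = 70 * 5 = 350

350


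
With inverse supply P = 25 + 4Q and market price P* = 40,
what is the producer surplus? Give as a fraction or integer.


Minimum supply price (at Q=0): P_min = 25
Quantity supplied at P* = 40:
Q* = (40 - 25)/4 = 15/4
PS = (1/2) * Q* * (P* - P_min)
PS = (1/2) * 15/4 * (40 - 25)
PS = (1/2) * 15/4 * 15 = 225/8

225/8


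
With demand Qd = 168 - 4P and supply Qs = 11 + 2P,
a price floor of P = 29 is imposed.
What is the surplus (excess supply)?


At P = 29:
Qd = 168 - 4*29 = 52
Qs = 11 + 2*29 = 69
Surplus = Qs - Qd = 69 - 52 = 17

17


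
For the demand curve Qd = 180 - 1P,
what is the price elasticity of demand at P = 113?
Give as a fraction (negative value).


dQ/dP = -1
At P = 113: Q = 180 - 1*113 = 67
E = (dQ/dP)(P/Q) = (-1)(113/67) = -113/67

-113/67


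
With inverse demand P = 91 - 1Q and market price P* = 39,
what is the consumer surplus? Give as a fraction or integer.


Maximum willingness to pay (at Q=0): P_max = 91
Quantity demanded at P* = 39:
Q* = (91 - 39)/1 = 52
CS = (1/2) * Q* * (P_max - P*)
CS = (1/2) * 52 * (91 - 39)
CS = (1/2) * 52 * 52 = 1352

1352


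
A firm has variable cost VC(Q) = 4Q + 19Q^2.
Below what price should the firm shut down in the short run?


AVC(Q) = VC(Q)/Q = 4 + 19Q
AVC is increasing in Q, so minimum AVC is at Q -> 0+.
Min AVC = 4
The firm should shut down if P < 4.

4


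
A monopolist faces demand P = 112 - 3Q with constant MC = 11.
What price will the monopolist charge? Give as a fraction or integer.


MR = 112 - 6Q
Set MR = MC: 112 - 6Q = 11
Q* = 101/6
Substitute into demand:
P* = 112 - 3*101/6 = 123/2

123/2


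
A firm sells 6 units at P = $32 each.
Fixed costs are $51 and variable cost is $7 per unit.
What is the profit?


Total Revenue = P * Q = 32 * 6 = $192
Total Cost = FC + VC*Q = 51 + 7*6 = $93
Profit = TR - TC = 192 - 93 = $99

$99


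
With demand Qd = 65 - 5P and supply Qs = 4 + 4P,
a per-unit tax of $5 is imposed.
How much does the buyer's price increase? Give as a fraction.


With a per-unit tax, the buyer's price increase depends on relative slopes.
Supply slope: d = 4, Demand slope: b = 5
Buyer's price increase = d * tax / (b + d)
= 4 * 5 / (5 + 4)
= 20 / 9 = 20/9

20/9


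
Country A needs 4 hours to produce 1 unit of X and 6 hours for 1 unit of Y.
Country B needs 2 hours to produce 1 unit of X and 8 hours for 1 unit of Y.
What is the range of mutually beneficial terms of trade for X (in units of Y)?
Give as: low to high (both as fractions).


Opportunity cost of X for Country A = hours_X / hours_Y = 4/6 = 2/3 units of Y
Opportunity cost of X for Country B = hours_X / hours_Y = 2/8 = 1/4 units of Y
Terms of trade must be between the two opportunity costs.
Range: 1/4 to 2/3

1/4 to 2/3


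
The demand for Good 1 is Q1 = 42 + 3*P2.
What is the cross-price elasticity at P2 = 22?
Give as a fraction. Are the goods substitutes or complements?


dQ1/dP2 = 3
At P2 = 22: Q1 = 42 + 3*22 = 108
Exy = (dQ1/dP2)(P2/Q1) = 3 * 22 / 108 = 11/18
Since Exy > 0, the goods are substitutes.

11/18 (substitutes)


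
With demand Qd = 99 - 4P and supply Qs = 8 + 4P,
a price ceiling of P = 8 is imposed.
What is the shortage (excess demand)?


At P = 8:
Qd = 99 - 4*8 = 67
Qs = 8 + 4*8 = 40
Shortage = Qd - Qs = 67 - 40 = 27

27


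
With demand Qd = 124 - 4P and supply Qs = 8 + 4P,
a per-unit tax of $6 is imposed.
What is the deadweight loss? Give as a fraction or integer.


Pre-tax equilibrium quantity: Q* = 66
Post-tax equilibrium quantity: Q_tax = 54
Reduction in quantity: Q* - Q_tax = 12
DWL = (1/2) * tax * (Q* - Q_tax)
DWL = (1/2) * 6 * 12 = 36

36


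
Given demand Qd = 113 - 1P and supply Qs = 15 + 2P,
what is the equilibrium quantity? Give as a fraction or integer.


First find equilibrium price:
113 - 1P = 15 + 2P
P* = 98/3 = 98/3
Then substitute into demand:
Q* = 113 - 1 * 98/3 = 241/3

241/3


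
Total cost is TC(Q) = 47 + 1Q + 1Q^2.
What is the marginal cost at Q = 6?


MC = dTC/dQ = 1 + 2*1*Q
At Q = 6:
MC = 1 + 2*6
MC = 1 + 12 = 13

13
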